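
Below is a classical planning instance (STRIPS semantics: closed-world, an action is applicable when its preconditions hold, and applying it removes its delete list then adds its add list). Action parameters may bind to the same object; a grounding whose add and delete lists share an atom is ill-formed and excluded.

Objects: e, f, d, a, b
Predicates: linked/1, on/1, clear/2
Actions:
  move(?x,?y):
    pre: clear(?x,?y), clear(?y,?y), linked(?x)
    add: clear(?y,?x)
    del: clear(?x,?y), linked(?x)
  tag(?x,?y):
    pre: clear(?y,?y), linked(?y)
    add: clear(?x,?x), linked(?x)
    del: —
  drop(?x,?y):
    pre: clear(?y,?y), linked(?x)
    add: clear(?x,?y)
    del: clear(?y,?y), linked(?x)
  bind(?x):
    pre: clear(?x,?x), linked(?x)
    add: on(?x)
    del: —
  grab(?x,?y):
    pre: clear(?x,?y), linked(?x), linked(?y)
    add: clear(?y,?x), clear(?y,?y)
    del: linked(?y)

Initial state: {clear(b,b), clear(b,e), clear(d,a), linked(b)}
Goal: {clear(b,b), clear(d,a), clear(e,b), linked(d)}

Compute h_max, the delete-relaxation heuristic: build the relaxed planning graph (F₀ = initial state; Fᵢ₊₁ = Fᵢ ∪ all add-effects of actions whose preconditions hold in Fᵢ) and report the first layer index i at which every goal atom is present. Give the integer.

2

F0 = init (4 atoms)
F1 = F0 ∪ {clear(a,a), clear(d,d), clear(e,e), clear(f,f), linked(a), linked(d), linked(e), linked(f), on(b)}  (13 atoms)
F2 = F1 ∪ {clear(a,b), clear(a,d), clear(a,e), clear(a,f), clear(b,a), clear(b,d), clear(b,f), clear(d,b), clear(d,e), clear(d,f), clear(e,a), clear(e,b), clear(e,d), clear(e,f), clear(f,a), clear(f,b), clear(f,d), clear(f,e), on(a), on(d), on(e), on(f)}  (35 atoms)
goal ⊆ F2  ⇒  h_max = 2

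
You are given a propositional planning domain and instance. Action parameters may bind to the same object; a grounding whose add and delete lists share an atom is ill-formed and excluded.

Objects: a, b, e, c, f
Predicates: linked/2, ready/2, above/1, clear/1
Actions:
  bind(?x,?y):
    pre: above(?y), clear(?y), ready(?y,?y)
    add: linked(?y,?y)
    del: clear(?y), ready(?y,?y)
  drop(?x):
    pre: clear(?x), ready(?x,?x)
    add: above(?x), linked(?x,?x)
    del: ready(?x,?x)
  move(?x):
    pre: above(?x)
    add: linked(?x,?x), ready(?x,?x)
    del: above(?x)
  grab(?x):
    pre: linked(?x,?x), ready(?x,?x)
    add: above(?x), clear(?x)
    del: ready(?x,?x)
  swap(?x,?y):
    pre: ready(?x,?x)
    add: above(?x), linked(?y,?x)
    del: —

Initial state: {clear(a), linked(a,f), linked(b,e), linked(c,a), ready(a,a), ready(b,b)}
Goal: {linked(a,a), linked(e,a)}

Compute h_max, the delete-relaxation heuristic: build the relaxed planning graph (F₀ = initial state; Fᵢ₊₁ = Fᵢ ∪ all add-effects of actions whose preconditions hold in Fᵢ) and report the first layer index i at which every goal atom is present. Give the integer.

F0 = init (6 atoms)
F1 = F0 ∪ {above(a), above(b), linked(a,a), linked(a,b), linked(b,a), linked(b,b), linked(c,b), linked(e,a), linked(e,b), linked(f,a), linked(f,b)}  (17 atoms)
goal ⊆ F1  ⇒  h_max = 1

1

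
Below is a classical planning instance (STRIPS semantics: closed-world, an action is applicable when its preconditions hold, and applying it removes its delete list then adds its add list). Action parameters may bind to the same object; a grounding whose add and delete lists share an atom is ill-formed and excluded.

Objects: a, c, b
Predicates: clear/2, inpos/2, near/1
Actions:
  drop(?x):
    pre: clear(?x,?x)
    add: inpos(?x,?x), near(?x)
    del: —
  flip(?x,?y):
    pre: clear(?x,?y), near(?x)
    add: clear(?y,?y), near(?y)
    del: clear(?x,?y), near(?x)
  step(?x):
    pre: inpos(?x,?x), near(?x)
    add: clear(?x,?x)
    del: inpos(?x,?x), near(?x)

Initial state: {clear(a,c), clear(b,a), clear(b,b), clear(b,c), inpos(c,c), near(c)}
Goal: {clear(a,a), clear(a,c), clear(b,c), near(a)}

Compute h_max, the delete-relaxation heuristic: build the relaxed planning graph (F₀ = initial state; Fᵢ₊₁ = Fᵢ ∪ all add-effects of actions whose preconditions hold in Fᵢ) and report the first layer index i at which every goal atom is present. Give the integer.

2

F0 = init (6 atoms)
F1 = F0 ∪ {clear(c,c), inpos(b,b), near(b)}  (9 atoms)
F2 = F1 ∪ {clear(a,a), near(a)}  (11 atoms)
goal ⊆ F2  ⇒  h_max = 2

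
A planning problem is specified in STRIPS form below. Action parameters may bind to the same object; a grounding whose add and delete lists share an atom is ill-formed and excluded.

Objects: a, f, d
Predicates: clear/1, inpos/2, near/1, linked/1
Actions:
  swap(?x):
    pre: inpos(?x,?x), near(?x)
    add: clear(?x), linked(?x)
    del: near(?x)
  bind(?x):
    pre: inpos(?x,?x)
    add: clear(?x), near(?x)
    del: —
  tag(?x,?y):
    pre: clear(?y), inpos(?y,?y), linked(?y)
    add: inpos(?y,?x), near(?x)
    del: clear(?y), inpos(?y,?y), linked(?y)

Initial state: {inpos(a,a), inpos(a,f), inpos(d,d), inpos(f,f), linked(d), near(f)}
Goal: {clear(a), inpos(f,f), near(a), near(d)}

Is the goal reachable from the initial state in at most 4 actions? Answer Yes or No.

1. bind(a)  →  {clear(a), inpos(a,a), inpos(a,f), inpos(d,d), inpos(f,f), linked(d), near(a), near(f)}
2. bind(d)  →  {clear(a), clear(d), inpos(a,a), inpos(a,f), inpos(d,d), inpos(f,f), linked(d), near(a), near(d), near(f)}
optimal plan length = 2; 2 ≤ 4

Yes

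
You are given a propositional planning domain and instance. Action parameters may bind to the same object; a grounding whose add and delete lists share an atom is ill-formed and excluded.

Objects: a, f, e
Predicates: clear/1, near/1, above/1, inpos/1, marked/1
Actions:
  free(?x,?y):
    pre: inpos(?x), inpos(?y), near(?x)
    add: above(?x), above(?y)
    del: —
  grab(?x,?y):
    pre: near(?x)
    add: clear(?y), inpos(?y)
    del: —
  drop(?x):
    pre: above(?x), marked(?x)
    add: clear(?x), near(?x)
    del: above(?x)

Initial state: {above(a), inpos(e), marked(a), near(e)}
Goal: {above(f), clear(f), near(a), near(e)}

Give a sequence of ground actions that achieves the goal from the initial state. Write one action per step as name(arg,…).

grab(e,f); free(e,f); drop(a)

1. grab(e,f)  →  {above(a), clear(f), inpos(e), inpos(f), marked(a), near(e)}
2. free(e,f)  →  {above(a), above(e), above(f), clear(f), inpos(e), inpos(f), marked(a), near(e)}
3. drop(a)  →  {above(e), above(f), clear(a), clear(f), inpos(e), inpos(f), marked(a), near(a), near(e)}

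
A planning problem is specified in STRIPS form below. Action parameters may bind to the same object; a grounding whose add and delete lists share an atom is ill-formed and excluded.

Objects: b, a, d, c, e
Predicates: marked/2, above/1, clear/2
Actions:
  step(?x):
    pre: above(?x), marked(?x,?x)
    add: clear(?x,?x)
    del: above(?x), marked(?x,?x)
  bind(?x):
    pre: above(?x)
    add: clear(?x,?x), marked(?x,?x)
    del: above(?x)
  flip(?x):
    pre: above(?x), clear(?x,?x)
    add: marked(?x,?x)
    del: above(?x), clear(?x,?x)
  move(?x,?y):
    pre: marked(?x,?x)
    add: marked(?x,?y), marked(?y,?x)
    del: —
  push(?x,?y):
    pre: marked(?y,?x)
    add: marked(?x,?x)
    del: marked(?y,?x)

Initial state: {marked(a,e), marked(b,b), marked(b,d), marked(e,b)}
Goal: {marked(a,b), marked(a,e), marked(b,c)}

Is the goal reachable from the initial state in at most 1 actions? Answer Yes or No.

No

1. move(b,a)  →  {marked(a,b), marked(a,e), marked(b,a), marked(b,b), marked(b,d), marked(e,b)}
2. move(b,c)  →  {marked(a,b), marked(a,e), marked(b,a), marked(b,b), marked(b,c), marked(b,d), marked(c,b), marked(e,b)}
optimal plan length = 2; 2 > 1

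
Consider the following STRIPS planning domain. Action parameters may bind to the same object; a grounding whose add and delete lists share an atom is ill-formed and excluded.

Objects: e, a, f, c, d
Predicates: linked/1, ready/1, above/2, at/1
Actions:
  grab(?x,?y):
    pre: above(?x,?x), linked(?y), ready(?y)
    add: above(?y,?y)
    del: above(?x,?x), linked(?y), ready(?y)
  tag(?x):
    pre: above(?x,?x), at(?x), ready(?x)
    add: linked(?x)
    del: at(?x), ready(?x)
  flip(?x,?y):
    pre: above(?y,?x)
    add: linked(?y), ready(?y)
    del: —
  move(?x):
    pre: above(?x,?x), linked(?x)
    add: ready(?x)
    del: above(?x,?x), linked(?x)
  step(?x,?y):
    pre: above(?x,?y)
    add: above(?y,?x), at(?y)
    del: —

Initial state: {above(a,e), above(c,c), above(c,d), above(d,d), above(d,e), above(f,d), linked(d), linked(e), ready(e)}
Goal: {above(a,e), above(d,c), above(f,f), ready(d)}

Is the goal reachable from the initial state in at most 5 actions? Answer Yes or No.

Yes

1. flip(e,d)  →  {above(a,e), above(c,c), above(c,d), above(d,d), above(d,e), above(f,d), linked(d), linked(e), ready(d), ready(e)}
2. flip(d,f)  →  {above(a,e), above(c,c), above(c,d), above(d,d), above(d,e), above(f,d), linked(d), linked(e), linked(f), ready(d), ready(e), ready(f)}
3. grab(c,f)  →  {above(a,e), above(c,d), above(d,d), above(d,e), above(f,d), above(f,f), linked(d), linked(e), ready(d), ready(e)}
4. step(c,d)  →  {above(a,e), above(c,d), above(d,c), above(d,d), above(d,e), above(f,d), above(f,f), at(d), linked(d), linked(e), ready(d), ready(e)}
optimal plan length = 4; 4 ≤ 5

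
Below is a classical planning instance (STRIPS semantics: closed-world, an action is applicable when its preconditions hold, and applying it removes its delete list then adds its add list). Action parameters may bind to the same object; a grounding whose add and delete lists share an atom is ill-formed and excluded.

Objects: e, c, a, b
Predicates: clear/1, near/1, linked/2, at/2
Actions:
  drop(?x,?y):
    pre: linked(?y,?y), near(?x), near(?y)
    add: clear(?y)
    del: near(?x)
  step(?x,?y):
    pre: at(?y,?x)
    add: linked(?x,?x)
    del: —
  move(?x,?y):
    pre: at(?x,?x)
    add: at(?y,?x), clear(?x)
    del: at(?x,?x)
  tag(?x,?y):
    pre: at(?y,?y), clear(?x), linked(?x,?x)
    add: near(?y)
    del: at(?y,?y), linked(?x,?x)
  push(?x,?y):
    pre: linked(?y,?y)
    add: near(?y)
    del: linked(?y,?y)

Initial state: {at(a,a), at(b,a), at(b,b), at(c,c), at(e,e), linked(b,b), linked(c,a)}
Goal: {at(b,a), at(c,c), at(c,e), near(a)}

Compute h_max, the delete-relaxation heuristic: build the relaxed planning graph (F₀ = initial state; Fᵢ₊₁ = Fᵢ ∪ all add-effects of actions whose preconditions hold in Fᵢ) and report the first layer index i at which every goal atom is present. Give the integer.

F0 = init (7 atoms)
F1 = F0 ∪ {at(a,b), at(a,c), at(a,e), at(b,c), at(b,e), at(c,a), at(c,b), at(c,e), at(e,a), at(e,b), at(e,c), clear(a), clear(b), clear(c), clear(e), linked(a,a), linked(c,c), linked(e,e), near(b)}  (26 atoms)
F2 = F1 ∪ {near(a), near(c), near(e)}  (29 atoms)
goal ⊆ F2  ⇒  h_max = 2

2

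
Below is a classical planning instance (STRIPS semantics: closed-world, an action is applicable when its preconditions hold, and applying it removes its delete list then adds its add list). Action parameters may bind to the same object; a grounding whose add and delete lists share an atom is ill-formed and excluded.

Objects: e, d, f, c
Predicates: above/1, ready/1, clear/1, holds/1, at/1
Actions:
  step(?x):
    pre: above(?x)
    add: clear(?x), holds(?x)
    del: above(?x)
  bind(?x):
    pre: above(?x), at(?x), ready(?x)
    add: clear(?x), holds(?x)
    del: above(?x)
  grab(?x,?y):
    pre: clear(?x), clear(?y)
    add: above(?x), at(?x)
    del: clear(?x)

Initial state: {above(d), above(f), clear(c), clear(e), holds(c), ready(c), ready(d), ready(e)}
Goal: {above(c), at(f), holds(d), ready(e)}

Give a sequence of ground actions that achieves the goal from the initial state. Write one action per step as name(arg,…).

step(d); step(f); grab(f,e); grab(c,e)

1. step(d)  →  {above(f), clear(c), clear(d), clear(e), holds(c), holds(d), ready(c), ready(d), ready(e)}
2. step(f)  →  {clear(c), clear(d), clear(e), clear(f), holds(c), holds(d), holds(f), ready(c), ready(d), ready(e)}
3. grab(f,e)  →  {above(f), at(f), clear(c), clear(d), clear(e), holds(c), holds(d), holds(f), ready(c), ready(d), ready(e)}
4. grab(c,e)  →  {above(c), above(f), at(c), at(f), clear(d), clear(e), holds(c), holds(d), holds(f), ready(c), ready(d), ready(e)}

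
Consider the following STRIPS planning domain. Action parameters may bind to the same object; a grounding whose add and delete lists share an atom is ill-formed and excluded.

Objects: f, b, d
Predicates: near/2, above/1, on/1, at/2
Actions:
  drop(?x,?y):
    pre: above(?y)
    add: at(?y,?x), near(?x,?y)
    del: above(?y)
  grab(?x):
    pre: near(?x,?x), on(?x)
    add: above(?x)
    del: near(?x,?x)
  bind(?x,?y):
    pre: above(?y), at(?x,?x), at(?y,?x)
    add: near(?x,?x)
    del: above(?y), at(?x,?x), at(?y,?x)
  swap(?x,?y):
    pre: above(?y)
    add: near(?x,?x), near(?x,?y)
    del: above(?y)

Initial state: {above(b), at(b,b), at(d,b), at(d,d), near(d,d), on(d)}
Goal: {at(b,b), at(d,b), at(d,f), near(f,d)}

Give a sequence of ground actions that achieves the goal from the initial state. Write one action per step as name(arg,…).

1. grab(d)  →  {above(b), above(d), at(b,b), at(d,b), at(d,d), on(d)}
2. drop(f,d)  →  {above(b), at(b,b), at(d,b), at(d,d), at(d,f), near(f,d), on(d)}

grab(d); drop(f,d)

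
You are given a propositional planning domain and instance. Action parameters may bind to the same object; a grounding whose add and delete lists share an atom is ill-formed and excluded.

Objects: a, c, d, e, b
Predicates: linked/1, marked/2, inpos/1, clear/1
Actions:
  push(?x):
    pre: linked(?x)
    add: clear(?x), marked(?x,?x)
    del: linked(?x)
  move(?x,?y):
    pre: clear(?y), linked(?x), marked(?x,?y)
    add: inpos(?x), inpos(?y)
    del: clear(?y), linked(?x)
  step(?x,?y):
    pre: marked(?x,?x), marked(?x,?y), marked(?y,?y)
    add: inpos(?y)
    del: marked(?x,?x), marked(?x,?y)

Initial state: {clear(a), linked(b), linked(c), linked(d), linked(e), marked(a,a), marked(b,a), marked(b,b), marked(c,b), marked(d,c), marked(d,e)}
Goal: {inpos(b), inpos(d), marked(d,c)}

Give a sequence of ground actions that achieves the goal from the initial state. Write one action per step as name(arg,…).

1. push(c)  →  {clear(a), clear(c), linked(b), linked(d), linked(e), marked(a,a), marked(b,a), marked(b,b), marked(c,b), marked(c,c), marked(d,c), marked(d,e)}
2. move(d,c)  →  {clear(a), inpos(c), inpos(d), linked(b), linked(e), marked(a,a), marked(b,a), marked(b,b), marked(c,b), marked(c,c), marked(d,c), marked(d,e)}
3. move(b,a)  →  {inpos(a), inpos(b), inpos(c), inpos(d), linked(e), marked(a,a), marked(b,a), marked(b,b), marked(c,b), marked(c,c), marked(d,c), marked(d,e)}

push(c); move(d,c); move(b,a)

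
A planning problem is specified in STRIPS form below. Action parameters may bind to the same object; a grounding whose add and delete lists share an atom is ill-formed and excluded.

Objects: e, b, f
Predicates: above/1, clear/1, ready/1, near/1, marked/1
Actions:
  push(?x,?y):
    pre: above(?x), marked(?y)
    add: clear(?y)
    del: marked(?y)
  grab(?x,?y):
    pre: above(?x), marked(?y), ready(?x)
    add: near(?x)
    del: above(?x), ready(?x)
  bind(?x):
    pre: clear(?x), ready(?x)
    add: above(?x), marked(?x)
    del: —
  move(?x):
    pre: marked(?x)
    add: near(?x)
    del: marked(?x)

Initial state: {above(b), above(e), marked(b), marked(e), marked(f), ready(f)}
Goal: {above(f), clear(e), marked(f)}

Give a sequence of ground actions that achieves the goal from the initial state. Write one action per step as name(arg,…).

push(e,e); push(e,f); bind(f)

1. push(e,e)  →  {above(b), above(e), clear(e), marked(b), marked(f), ready(f)}
2. push(e,f)  →  {above(b), above(e), clear(e), clear(f), marked(b), ready(f)}
3. bind(f)  →  {above(b), above(e), above(f), clear(e), clear(f), marked(b), marked(f), ready(f)}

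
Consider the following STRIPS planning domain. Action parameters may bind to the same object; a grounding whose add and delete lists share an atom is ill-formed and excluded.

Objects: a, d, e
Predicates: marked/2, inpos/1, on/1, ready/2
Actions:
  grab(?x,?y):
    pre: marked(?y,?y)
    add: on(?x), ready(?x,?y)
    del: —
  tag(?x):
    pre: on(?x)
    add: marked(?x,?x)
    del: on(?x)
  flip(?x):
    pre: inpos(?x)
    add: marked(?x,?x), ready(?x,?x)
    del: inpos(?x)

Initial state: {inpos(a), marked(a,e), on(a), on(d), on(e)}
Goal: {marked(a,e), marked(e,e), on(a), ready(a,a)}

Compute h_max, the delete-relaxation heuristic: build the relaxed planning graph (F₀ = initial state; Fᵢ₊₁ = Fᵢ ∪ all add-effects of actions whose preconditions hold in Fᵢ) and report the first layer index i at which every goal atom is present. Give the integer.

F0 = init (5 atoms)
F1 = F0 ∪ {marked(a,a), marked(d,d), marked(e,e), ready(a,a)}  (9 atoms)
goal ⊆ F1  ⇒  h_max = 1

1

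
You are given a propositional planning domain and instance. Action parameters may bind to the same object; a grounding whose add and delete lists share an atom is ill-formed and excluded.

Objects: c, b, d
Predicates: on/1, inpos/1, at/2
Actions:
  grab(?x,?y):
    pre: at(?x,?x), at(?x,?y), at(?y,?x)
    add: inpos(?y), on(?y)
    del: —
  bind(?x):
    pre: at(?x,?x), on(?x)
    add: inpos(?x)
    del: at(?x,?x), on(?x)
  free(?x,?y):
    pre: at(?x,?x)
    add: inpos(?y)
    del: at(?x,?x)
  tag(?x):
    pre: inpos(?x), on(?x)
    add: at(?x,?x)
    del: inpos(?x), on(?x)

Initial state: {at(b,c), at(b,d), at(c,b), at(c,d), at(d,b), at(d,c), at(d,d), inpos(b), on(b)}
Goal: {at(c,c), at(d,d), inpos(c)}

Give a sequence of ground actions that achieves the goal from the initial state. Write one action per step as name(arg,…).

1. grab(d,c)  →  {at(b,c), at(b,d), at(c,b), at(c,d), at(d,b), at(d,c), at(d,d), inpos(b), inpos(c), on(b), on(c)}
2. tag(c)  →  {at(b,c), at(b,d), at(c,b), at(c,c), at(c,d), at(d,b), at(d,c), at(d,d), inpos(b), on(b)}
3. grab(c,c)  →  {at(b,c), at(b,d), at(c,b), at(c,c), at(c,d), at(d,b), at(d,c), at(d,d), inpos(b), inpos(c), on(b), on(c)}

grab(d,c); tag(c); grab(c,c)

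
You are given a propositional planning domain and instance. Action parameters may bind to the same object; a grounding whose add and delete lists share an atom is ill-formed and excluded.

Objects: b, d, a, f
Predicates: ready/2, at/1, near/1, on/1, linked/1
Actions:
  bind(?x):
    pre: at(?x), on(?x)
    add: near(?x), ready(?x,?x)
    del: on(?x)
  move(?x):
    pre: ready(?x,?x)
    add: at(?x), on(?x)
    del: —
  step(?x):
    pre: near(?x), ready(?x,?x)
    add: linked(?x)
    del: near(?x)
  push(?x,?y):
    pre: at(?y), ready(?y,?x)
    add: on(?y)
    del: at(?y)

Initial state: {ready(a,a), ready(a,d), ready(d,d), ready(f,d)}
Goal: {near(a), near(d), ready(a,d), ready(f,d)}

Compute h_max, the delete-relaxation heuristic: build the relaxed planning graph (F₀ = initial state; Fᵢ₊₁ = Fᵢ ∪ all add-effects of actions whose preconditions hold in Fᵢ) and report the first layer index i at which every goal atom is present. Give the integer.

F0 = init (4 atoms)
F1 = F0 ∪ {at(a), at(d), on(a), on(d)}  (8 atoms)
F2 = F1 ∪ {near(a), near(d)}  (10 atoms)
goal ⊆ F2  ⇒  h_max = 2

2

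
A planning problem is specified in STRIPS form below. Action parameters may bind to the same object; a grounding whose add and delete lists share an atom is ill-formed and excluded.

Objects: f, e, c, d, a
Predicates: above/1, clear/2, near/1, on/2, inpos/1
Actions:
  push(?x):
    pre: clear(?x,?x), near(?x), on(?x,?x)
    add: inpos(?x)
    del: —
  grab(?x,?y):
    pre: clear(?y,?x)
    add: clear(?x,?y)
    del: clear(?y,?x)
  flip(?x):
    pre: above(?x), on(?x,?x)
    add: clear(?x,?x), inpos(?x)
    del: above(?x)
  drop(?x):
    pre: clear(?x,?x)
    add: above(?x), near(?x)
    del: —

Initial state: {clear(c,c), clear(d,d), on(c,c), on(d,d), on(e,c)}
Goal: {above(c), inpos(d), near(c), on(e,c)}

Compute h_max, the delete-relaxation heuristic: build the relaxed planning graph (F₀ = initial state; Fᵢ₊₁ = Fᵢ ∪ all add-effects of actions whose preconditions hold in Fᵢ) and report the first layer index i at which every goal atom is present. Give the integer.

2

F0 = init (5 atoms)
F1 = F0 ∪ {above(c), above(d), near(c), near(d)}  (9 atoms)
F2 = F1 ∪ {inpos(c), inpos(d)}  (11 atoms)
goal ⊆ F2  ⇒  h_max = 2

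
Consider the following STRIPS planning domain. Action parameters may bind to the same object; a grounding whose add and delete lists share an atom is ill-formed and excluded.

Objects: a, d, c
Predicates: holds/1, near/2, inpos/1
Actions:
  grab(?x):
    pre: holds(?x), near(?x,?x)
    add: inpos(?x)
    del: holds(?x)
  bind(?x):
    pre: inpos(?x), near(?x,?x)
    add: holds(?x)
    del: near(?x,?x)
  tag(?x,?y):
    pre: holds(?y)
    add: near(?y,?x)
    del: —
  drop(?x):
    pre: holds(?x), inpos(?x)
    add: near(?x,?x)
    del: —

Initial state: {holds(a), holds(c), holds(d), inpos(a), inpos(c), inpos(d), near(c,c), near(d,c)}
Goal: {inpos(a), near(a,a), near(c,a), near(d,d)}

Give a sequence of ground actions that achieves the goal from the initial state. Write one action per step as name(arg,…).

1. tag(a,a)  →  {holds(a), holds(c), holds(d), inpos(a), inpos(c), inpos(d), near(a,a), near(c,c), near(d,c)}
2. tag(a,c)  →  {holds(a), holds(c), holds(d), inpos(a), inpos(c), inpos(d), near(a,a), near(c,a), near(c,c), near(d,c)}
3. tag(d,d)  →  {holds(a), holds(c), holds(d), inpos(a), inpos(c), inpos(d), near(a,a), near(c,a), near(c,c), near(d,c), near(d,d)}

tag(a,a); tag(a,c); tag(d,d)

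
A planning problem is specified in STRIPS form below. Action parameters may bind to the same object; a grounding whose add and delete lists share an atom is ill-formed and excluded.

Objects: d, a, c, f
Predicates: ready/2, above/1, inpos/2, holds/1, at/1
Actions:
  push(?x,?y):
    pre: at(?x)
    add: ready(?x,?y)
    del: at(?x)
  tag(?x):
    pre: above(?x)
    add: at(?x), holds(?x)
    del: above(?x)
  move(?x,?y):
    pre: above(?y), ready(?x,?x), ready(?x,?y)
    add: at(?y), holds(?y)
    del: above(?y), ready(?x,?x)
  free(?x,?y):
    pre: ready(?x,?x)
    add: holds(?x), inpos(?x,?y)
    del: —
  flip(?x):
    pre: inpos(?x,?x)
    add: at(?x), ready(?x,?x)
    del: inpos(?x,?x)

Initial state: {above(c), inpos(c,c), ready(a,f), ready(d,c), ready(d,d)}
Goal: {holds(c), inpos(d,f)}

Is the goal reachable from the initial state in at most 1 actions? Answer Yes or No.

No

1. tag(c)  →  {at(c), holds(c), inpos(c,c), ready(a,f), ready(d,c), ready(d,d)}
2. free(d,f)  →  {at(c), holds(c), holds(d), inpos(c,c), inpos(d,f), ready(a,f), ready(d,c), ready(d,d)}
optimal plan length = 2; 2 > 1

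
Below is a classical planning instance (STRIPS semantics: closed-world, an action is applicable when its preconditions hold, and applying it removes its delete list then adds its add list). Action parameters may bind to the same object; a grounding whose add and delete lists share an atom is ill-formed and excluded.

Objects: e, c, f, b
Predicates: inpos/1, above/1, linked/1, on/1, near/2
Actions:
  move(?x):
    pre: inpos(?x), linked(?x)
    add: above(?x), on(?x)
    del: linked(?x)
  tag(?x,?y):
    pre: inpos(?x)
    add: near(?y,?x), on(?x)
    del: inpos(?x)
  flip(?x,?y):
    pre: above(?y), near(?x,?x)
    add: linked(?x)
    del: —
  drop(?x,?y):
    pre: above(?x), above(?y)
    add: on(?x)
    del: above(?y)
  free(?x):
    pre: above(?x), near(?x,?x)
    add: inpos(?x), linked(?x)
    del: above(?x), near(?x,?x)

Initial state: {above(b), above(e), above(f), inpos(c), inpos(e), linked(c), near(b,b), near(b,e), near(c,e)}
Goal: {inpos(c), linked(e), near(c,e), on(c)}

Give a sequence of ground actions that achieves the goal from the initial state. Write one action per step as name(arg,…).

1. move(c)  →  {above(b), above(c), above(e), above(f), inpos(c), inpos(e), near(b,b), near(b,e), near(c,e), on(c)}
2. tag(e,e)  →  {above(b), above(c), above(e), above(f), inpos(c), near(b,b), near(b,e), near(c,e), near(e,e), on(c), on(e)}
3. flip(e,e)  →  {above(b), above(c), above(e), above(f), inpos(c), linked(e), near(b,b), near(b,e), near(c,e), near(e,e), on(c), on(e)}

move(c); tag(e,e); flip(e,e)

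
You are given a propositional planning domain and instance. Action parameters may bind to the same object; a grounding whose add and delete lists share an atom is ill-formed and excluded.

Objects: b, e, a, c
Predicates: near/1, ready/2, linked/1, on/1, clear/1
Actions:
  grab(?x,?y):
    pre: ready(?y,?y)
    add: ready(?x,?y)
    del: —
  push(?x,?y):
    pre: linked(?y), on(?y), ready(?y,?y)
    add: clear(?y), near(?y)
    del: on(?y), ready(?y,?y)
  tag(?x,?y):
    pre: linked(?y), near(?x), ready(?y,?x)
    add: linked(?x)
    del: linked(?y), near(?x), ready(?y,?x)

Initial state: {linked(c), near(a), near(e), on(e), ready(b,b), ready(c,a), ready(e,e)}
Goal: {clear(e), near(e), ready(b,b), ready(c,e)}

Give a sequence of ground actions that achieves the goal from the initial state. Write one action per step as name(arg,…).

1. grab(c,e)  →  {linked(c), near(a), near(e), on(e), ready(b,b), ready(c,a), ready(c,e), ready(e,e)}
2. tag(e,c)  →  {linked(e), near(a), on(e), ready(b,b), ready(c,a), ready(e,e)}
3. grab(c,e)  →  {linked(e), near(a), on(e), ready(b,b), ready(c,a), ready(c,e), ready(e,e)}
4. push(b,e)  →  {clear(e), linked(e), near(a), near(e), ready(b,b), ready(c,a), ready(c,e)}

grab(c,e); tag(e,c); grab(c,e); push(b,e)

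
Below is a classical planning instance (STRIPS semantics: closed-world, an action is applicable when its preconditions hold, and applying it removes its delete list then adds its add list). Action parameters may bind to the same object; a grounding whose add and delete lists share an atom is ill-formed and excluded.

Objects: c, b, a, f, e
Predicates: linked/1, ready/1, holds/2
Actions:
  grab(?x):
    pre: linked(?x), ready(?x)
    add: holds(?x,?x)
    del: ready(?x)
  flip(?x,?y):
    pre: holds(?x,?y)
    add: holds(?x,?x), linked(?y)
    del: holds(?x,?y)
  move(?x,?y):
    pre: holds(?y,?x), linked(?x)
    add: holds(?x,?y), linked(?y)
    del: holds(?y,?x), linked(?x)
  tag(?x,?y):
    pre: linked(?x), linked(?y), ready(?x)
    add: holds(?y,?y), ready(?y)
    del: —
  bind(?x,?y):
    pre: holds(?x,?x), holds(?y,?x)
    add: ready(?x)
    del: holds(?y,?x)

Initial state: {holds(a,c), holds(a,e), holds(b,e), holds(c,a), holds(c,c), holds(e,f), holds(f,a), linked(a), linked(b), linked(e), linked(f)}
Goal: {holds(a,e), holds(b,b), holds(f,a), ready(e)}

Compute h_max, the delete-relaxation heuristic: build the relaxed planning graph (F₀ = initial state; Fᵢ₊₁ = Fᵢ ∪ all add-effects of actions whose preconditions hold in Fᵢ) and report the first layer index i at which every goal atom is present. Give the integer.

F0 = init (11 atoms)
F1 = F0 ∪ {holds(a,a), holds(a,f), holds(b,b), holds(e,a), holds(e,b), holds(e,e), holds(f,e), holds(f,f), linked(c), ready(c)}  (21 atoms)
F2 = F1 ∪ {ready(a), ready(b), ready(e), ready(f)}  (25 atoms)
goal ⊆ F2  ⇒  h_max = 2

2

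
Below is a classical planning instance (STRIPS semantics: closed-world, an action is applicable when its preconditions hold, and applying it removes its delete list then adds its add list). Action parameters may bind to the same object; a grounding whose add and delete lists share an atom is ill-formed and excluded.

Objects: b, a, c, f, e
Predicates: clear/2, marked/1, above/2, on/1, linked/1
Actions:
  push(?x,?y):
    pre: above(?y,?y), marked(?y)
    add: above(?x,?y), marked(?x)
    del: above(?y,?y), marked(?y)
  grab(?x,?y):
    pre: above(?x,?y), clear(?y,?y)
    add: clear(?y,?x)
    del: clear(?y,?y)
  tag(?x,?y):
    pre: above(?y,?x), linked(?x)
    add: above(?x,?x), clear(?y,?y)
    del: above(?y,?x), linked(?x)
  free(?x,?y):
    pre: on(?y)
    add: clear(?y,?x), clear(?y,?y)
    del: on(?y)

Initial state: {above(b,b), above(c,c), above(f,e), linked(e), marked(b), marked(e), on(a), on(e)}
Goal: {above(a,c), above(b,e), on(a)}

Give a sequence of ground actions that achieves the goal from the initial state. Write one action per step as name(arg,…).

1. push(c,b)  →  {above(c,b), above(c,c), above(f,e), linked(e), marked(c), marked(e), on(a), on(e)}
2. push(a,c)  →  {above(a,c), above(c,b), above(f,e), linked(e), marked(a), marked(e), on(a), on(e)}
3. tag(e,f)  →  {above(a,c), above(c,b), above(e,e), clear(f,f), marked(a), marked(e), on(a), on(e)}
4. push(b,e)  →  {above(a,c), above(b,e), above(c,b), clear(f,f), marked(a), marked(b), on(a), on(e)}

push(c,b); push(a,c); tag(e,f); push(b,e)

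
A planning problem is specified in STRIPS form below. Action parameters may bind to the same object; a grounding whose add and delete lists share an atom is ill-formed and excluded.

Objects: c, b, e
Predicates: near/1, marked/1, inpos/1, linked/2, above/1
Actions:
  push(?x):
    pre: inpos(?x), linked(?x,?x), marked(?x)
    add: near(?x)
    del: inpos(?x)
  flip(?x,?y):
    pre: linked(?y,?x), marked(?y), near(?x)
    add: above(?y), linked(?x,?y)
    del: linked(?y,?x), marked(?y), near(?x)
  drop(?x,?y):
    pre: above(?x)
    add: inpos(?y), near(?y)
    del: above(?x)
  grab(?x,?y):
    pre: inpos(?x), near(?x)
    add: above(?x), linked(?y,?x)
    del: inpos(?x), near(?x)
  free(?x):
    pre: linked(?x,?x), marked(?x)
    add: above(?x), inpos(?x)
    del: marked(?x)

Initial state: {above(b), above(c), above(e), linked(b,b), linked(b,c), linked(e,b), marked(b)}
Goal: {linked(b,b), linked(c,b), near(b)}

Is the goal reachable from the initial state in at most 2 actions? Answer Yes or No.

1. drop(c,c)  →  {above(b), above(e), inpos(c), linked(b,b), linked(b,c), linked(e,b), marked(b), near(c)}
2. flip(c,b)  →  {above(b), above(e), inpos(c), linked(b,b), linked(c,b), linked(e,b)}
3. drop(b,b)  →  {above(e), inpos(b), inpos(c), linked(b,b), linked(c,b), linked(e,b), near(b)}
optimal plan length = 3; 3 > 2

No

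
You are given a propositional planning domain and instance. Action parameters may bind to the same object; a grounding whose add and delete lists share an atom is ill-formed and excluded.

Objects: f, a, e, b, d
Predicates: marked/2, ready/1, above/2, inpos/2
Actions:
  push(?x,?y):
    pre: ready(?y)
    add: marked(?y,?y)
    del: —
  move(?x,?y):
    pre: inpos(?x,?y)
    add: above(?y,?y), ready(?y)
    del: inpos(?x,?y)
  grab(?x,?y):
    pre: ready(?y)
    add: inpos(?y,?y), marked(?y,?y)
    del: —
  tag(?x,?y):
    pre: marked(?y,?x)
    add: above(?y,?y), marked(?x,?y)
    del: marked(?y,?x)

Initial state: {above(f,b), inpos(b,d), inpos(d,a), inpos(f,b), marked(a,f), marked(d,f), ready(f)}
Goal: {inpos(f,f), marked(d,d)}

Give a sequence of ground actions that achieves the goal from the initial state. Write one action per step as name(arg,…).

move(b,d); push(f,d); grab(f,f)

1. move(b,d)  →  {above(d,d), above(f,b), inpos(d,a), inpos(f,b), marked(a,f), marked(d,f), ready(d), ready(f)}
2. push(f,d)  →  {above(d,d), above(f,b), inpos(d,a), inpos(f,b), marked(a,f), marked(d,d), marked(d,f), ready(d), ready(f)}
3. grab(f,f)  →  {above(d,d), above(f,b), inpos(d,a), inpos(f,b), inpos(f,f), marked(a,f), marked(d,d), marked(d,f), marked(f,f), ready(d), ready(f)}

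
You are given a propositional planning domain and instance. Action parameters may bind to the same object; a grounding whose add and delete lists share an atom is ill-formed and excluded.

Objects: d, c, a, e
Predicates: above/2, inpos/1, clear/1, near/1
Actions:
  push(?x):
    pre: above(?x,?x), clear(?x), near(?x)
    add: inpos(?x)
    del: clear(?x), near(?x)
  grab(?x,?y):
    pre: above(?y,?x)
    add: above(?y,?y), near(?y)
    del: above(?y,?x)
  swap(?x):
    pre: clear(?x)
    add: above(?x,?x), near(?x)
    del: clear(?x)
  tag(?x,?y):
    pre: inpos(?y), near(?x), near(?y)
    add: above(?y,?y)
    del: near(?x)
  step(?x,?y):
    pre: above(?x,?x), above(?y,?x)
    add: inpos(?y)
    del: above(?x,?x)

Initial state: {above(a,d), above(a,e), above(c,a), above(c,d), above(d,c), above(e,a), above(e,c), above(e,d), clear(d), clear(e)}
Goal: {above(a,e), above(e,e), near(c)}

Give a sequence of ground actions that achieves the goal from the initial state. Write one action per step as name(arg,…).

grab(d,c); grab(d,e)

1. grab(d,c)  →  {above(a,d), above(a,e), above(c,a), above(c,c), above(d,c), above(e,a), above(e,c), above(e,d), clear(d), clear(e), near(c)}
2. grab(d,e)  →  {above(a,d), above(a,e), above(c,a), above(c,c), above(d,c), above(e,a), above(e,c), above(e,e), clear(d), clear(e), near(c), near(e)}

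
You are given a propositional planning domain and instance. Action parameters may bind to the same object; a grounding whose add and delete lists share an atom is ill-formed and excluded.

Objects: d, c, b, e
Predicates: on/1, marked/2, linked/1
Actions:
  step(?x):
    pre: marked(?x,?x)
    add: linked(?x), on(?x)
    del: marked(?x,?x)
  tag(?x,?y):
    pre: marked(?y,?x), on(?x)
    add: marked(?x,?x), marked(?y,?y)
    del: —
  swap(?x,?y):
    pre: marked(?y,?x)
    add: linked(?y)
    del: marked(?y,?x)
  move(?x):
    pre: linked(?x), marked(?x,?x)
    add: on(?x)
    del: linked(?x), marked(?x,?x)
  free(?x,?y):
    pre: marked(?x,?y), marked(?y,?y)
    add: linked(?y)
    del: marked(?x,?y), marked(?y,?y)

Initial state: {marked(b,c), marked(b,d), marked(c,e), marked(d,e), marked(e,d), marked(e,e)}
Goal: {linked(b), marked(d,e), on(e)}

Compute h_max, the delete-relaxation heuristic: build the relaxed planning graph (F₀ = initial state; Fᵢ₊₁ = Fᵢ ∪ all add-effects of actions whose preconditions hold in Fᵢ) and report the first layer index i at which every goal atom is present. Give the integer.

F0 = init (6 atoms)
F1 = F0 ∪ {linked(b), linked(c), linked(d), linked(e), on(e)}  (11 atoms)
goal ⊆ F1  ⇒  h_max = 1

1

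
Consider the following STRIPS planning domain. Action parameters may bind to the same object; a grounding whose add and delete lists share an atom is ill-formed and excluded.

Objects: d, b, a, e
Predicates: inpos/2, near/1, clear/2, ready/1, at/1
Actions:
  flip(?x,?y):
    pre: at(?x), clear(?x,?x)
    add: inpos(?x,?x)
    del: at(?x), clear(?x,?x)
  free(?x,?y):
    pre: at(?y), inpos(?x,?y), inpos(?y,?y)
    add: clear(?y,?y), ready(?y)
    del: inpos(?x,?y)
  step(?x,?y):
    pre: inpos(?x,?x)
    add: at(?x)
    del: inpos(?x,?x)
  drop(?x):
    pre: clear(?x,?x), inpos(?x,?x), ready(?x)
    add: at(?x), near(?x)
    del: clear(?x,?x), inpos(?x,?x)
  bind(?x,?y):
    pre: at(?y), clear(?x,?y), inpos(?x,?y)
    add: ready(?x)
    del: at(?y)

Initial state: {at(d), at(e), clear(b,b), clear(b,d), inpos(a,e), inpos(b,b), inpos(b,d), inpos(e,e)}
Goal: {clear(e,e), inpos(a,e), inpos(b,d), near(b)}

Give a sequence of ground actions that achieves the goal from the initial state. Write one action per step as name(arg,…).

free(e,e); bind(b,d); drop(b)

1. free(e,e)  →  {at(d), at(e), clear(b,b), clear(b,d), clear(e,e), inpos(a,e), inpos(b,b), inpos(b,d), ready(e)}
2. bind(b,d)  →  {at(e), clear(b,b), clear(b,d), clear(e,e), inpos(a,e), inpos(b,b), inpos(b,d), ready(b), ready(e)}
3. drop(b)  →  {at(b), at(e), clear(b,d), clear(e,e), inpos(a,e), inpos(b,d), near(b), ready(b), ready(e)}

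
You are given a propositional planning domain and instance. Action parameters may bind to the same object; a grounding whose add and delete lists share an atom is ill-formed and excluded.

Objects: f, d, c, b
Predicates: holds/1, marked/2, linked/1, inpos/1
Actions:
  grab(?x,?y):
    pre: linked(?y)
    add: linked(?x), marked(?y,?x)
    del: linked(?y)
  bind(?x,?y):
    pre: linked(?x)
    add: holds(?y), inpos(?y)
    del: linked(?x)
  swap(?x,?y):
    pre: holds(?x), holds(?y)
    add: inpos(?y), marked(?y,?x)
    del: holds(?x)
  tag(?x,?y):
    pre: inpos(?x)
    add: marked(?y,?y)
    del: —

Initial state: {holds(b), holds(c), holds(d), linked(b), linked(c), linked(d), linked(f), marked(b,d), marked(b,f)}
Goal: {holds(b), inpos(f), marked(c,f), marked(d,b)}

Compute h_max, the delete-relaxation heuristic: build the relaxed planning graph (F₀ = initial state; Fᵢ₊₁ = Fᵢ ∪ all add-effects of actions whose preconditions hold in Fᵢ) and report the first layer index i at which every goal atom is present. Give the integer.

1

F0 = init (9 atoms)
F1 = F0 ∪ {holds(f), inpos(b), inpos(c), inpos(d), inpos(f), marked(b,b), marked(b,c), marked(c,b), marked(c,c), marked(c,d), marked(c,f), marked(d,b), marked(d,c), marked(d,d), marked(d,f), marked(f,b), marked(f,c), marked(f,d)}  (27 atoms)
goal ⊆ F1  ⇒  h_max = 1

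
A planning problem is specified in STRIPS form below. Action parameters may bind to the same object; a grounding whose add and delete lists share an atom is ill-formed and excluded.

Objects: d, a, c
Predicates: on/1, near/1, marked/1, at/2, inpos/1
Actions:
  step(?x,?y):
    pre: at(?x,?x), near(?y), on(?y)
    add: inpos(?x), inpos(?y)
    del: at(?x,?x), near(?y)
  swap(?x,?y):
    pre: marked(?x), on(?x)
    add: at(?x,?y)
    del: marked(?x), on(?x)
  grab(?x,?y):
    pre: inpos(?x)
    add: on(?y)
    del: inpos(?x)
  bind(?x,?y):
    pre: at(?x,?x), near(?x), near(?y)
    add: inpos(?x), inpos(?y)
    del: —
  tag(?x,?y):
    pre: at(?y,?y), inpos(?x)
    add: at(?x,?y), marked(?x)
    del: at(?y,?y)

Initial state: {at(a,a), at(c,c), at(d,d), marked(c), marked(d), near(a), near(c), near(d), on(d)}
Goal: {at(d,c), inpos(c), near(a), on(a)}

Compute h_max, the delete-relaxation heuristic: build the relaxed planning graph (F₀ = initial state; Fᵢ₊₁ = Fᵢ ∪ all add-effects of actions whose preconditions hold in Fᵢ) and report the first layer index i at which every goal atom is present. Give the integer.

2

F0 = init (9 atoms)
F1 = F0 ∪ {at(d,a), at(d,c), inpos(a), inpos(c), inpos(d)}  (14 atoms)
F2 = F1 ∪ {at(a,c), at(a,d), at(c,a), at(c,d), marked(a), on(a), on(c)}  (21 atoms)
goal ⊆ F2  ⇒  h_max = 2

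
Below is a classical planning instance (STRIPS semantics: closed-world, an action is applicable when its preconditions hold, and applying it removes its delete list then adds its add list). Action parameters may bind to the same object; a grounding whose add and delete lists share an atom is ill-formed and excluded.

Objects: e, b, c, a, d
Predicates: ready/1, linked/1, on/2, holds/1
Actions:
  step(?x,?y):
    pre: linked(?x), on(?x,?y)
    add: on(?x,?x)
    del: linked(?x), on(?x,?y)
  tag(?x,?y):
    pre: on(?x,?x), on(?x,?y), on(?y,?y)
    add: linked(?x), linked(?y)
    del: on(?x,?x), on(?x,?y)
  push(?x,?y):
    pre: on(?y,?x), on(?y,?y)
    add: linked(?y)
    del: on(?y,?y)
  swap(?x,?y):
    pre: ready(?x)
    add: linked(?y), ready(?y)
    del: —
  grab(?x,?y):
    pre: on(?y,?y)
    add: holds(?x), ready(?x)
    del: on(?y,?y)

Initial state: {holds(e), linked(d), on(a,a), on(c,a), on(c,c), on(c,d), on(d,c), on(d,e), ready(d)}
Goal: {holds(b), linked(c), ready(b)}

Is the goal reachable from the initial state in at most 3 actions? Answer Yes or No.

1. tag(c,c)  →  {holds(e), linked(c), linked(d), on(a,a), on(c,a), on(c,d), on(d,c), on(d,e), ready(d)}
2. grab(b,a)  →  {holds(b), holds(e), linked(c), linked(d), on(c,a), on(c,d), on(d,c), on(d,e), ready(b), ready(d)}
optimal plan length = 2; 2 ≤ 3

Yes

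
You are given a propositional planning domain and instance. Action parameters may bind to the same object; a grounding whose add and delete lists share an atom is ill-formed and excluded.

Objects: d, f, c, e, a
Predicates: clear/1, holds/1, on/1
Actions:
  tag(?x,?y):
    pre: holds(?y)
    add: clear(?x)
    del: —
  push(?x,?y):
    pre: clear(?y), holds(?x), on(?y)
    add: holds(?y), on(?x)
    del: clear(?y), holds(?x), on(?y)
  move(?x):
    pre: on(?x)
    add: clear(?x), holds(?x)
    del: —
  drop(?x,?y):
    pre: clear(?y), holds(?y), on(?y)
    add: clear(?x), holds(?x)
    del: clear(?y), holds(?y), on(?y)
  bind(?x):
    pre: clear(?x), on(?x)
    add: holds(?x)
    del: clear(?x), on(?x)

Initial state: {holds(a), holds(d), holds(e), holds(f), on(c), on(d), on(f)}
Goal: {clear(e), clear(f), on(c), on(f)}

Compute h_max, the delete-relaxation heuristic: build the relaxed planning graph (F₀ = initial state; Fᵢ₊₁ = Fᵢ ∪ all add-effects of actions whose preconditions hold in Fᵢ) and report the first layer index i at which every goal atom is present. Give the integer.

F0 = init (7 atoms)
F1 = F0 ∪ {clear(a), clear(c), clear(d), clear(e), clear(f), holds(c)}  (13 atoms)
goal ⊆ F1  ⇒  h_max = 1

1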